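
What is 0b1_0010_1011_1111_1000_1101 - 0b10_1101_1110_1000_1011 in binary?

0b11111110000100000010

Subtract column by column in base 2:
  1-1 → 0
  0-1 → 1 (borrow)
  1-0-1 → 0
  1-1 → 0
  0-0 → 0
  0-0 → 0
  0-0 → 0
  1-1 → 0
  1-0 → 1
  1-1 → 0
  1-1 → 0
  1-1 → 0
  1-1 → 0
  1-0 → 1
  0-1 → 1 (borrow)
  1-1-1 → 1 (borrow)
  0-0-1 → 1 (borrow)
  1-1-1 → 1 (borrow)
  0-0-1 → 1 (borrow)
  0-0-1 → 1 (borrow)
  1-0-1 → 0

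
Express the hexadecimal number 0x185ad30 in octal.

Expand each hex digit to 4 bits: 1=0001 8=1000 5=0101 a=1010 d=1101 3=0011 0=0000.
Group the bits in threes: 001 100 001 011 010 110 100 110 000 → 141326460.

0o141326460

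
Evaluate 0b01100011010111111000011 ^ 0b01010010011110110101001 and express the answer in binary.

0b00110001001001001101010

XOR bit by bit (1 where the bits differ):
  01100011010111111000011
^ 01010010011110110101001
= 00110001001001001101010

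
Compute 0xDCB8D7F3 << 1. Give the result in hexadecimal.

0x1B971AFE6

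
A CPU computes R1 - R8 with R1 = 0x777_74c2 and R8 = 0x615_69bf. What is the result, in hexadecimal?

Subtract column by column in base 16:
  2-f → 3 (borrow)
  c-b-1 → 0
  4-9 → b (borrow)
  7-6-1 → 0
  7-5 → 2
  7-1 → 6
  7-6 → 1

0x1620b03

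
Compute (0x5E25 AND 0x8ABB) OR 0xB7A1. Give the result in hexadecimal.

0xBFA1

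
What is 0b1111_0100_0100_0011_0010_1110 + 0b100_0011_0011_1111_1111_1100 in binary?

0b1001101111000001100101010

Add column by column in base 2, right to left:
  0+0 = 0
  1+0 = 1
  1+1 = 0 carry 1
  1+1+1 = 1 carry 1
  0+1+1 = 0 carry 1
  1+1+1 = 1 carry 1
  0+1+1 = 0 carry 1
  0+1+1 = 0 carry 1
  1+1+1 = 1 carry 1
  1+1+1 = 1 carry 1
  0+1+1 = 0 carry 1
  0+1+1 = 0 carry 1
  0+1+1 = 0 carry 1
  0+1+1 = 0 carry 1
  1+0+1 = 0 carry 1
  0+0+1 = 1
  0+1 = 1
  0+1 = 1
  1+0 = 1
  0+0 = 0
  1+0 = 1
  1+0 = 1
  1+1 = 0 carry 1
  1+0+1 = 0 carry 1
  final carry 1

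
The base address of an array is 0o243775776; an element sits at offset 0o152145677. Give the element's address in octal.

0o416143675

Add column by column in base 8, right to left:
  6+7 = 5 carry 1
  7+7+1 = 7 carry 1
  7+6+1 = 6 carry 1
  5+5+1 = 3 carry 1
  7+4+1 = 4 carry 1
  7+1+1 = 1 carry 1
  3+2+1 = 6
  4+5 = 1 carry 1
  2+1+1 = 4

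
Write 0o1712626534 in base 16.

0xF2B2D5C

Each octal digit is 3 bits: 1=001 7=111 1=001 2=010 6=110 2=010 6=110 5=101 3=011 4=100.
Group the bits into nibbles: 1111 0010 1011 0010 1101 0101 1100 → F2B2D5C.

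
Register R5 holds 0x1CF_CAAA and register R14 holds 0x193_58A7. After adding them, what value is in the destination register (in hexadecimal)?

0x3632351

Add column by column in base 16, right to left:
  A+7 = 1 carry 1
  A+A+1 = 5 carry 1
  A+8+1 = 3 carry 1
  C+5+1 = 2 carry 1
  F+3+1 = 3 carry 1
  C+9+1 = 6 carry 1
  1+1+1 = 3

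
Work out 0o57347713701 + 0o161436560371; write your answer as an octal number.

Add column by column in base 8, right to left:
  1+1 = 2
  0+7 = 7
  7+3 = 2 carry 1
  3+0+1 = 4
  1+6 = 7
  7+5 = 4 carry 1
  7+6+1 = 6 carry 1
  4+3+1 = 0 carry 1
  3+4+1 = 0 carry 1
  7+1+1 = 1 carry 1
  5+6+1 = 4 carry 1
  0+1+1 = 2

0o241006474272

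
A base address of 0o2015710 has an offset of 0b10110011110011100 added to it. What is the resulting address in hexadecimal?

0x98364

0o2015710 = 0x81BC8 in hexadecimal.
0b10110011110011100 = 0x1679C in hexadecimal.
Add column by column in base 16, right to left:
  8+C = 4 carry 1
  C+9+1 = 6 carry 1
  B+7+1 = 3 carry 1
  1+6+1 = 8
  8+1 = 9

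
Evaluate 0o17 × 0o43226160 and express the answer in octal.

0o1021315220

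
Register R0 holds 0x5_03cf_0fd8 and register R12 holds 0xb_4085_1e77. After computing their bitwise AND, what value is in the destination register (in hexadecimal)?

AND each hex digit independently (no carries):
  5&b=1, 0&4=0, 3&0=0, c&8=8, f&5=5, 0&1=0, f&e=e, d&7=5, 8&7=0

0x100850e50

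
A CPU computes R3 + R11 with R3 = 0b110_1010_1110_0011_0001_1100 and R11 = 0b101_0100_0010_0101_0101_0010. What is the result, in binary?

0b101111110000100001101110

Add column by column in base 2, right to left:
  0+0 = 0
  0+1 = 1
  1+0 = 1
  1+0 = 1
  1+1 = 0 carry 1
  0+0+1 = 1
  0+1 = 1
  0+0 = 0
  1+1 = 0 carry 1
  1+0+1 = 0 carry 1
  0+1+1 = 0 carry 1
  0+0+1 = 1
  0+0 = 0
  1+1 = 0 carry 1
  1+0+1 = 0 carry 1
  1+0+1 = 0 carry 1
  0+0+1 = 1
  1+0 = 1
  0+1 = 1
  1+0 = 1
  0+1 = 1
  1+0 = 1
  1+1 = 0 carry 1
  final carry 1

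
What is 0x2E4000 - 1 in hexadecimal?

0x2E3FFF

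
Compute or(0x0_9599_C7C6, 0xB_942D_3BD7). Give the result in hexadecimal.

OR each hex digit independently (no carries):
  0|B=B, 9|9=9, 5|4=5, 9|2=B, 9|D=D, C|3=F, 7|B=F, C|D=D, 6|7=7

0xB95BDFFD7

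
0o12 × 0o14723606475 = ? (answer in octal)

Multiply each base-8 digit by 10, carrying:
  5×10 = 50 → write 2 carry 6
  7×10+6 = 76 → write 4 carry 9
  4×10+9 = 49 → write 1 carry 6
  6×10+6 = 66 → write 2 carry 8
  0×10+8 = 8 → write 0 carry 1
  6×10+1 = 61 → write 5 carry 7
  3×10+7 = 37 → write 5 carry 4
  2×10+4 = 24 → write 0 carry 3
  7×10+3 = 73 → write 1 carry 9
  4×10+9 = 49 → write 1 carry 6
  1×10+6 = 16 → write 0 carry 2
  remaining carry: 2

0o201105502142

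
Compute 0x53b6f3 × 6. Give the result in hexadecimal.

0x1f649b2

Multiply each base-16 digit by 6, carrying:
  3×6 = 18 → write 2 carry 1
  f×6+1 = 91 → write b carry 5
  6×6+5 = 41 → write 9 carry 2
  b×6+2 = 68 → write 4 carry 4
  3×6+4 = 22 → write 6 carry 1
  5×6+1 = 31 → write f carry 1
  remaining carry: 1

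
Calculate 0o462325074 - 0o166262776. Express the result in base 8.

0o274042076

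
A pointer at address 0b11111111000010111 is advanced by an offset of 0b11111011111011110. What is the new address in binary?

0b111111010111110101

Add column by column in base 2, right to left:
  1+0 = 1
  1+1 = 0 carry 1
  1+1+1 = 1 carry 1
  0+1+1 = 0 carry 1
  1+1+1 = 1 carry 1
  0+0+1 = 1
  0+1 = 1
  0+1 = 1
  0+1 = 1
  1+1 = 0 carry 1
  1+1+1 = 1 carry 1
  1+0+1 = 0 carry 1
  1+1+1 = 1 carry 1
  1+1+1 = 1 carry 1
  1+1+1 = 1 carry 1
  1+1+1 = 1 carry 1
  1+1+1 = 1 carry 1
  final carry 1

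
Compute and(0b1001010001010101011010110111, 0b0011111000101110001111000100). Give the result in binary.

0b0001010000000100001010000100

AND bit by bit (1 only where both bits are 1):
  1001010001010101011010110111
& 0011111000101110001111000100
= 0001010000000100001010000100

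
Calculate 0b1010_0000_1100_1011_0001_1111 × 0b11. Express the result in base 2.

0b1111000100110000101011101

Multiply each base-2 digit by 3, carrying:
  1×3 = 3 → write 1 carry 1
  1×3+1 = 4 → write 0 carry 2
  1×3+2 = 5 → write 1 carry 2
  1×3+2 = 5 → write 1 carry 2
  1×3+2 = 5 → write 1 carry 2
  0×3+2 = 2 → write 0 carry 1
  0×3+1 = 1 → write 1
  0×3 = 0 → write 0
  1×3 = 3 → write 1 carry 1
  1×3+1 = 4 → write 0 carry 2
  0×3+2 = 2 → write 0 carry 1
  1×3+1 = 4 → write 0 carry 2
  0×3+2 = 2 → write 0 carry 1
  0×3+1 = 1 → write 1
  1×3 = 3 → write 1 carry 1
  1×3+1 = 4 → write 0 carry 2
  0×3+2 = 2 → write 0 carry 1
  0×3+1 = 1 → write 1
  0×3 = 0 → write 0
  0×3 = 0 → write 0
  0×3 = 0 → write 0
  1×3 = 3 → write 1 carry 1
  0×3+1 = 1 → write 1
  1×3 = 3 → write 1 carry 1
  remaining carry: 1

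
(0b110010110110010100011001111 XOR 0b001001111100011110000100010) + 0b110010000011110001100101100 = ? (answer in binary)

First 0b110010110110010100011001111 XOR 0b001001111100011110000100010 = 0b111011001010001010011101101.
Add column by column in base 2, right to left:
  1+0 = 1
  0+0 = 0
  1+1 = 0 carry 1
  1+1+1 = 1 carry 1
  0+0+1 = 1
  1+1 = 0 carry 1
  1+0+1 = 0 carry 1
  1+0+1 = 0 carry 1
  0+1+1 = 0 carry 1
  0+1+1 = 0 carry 1
  1+0+1 = 0 carry 1
  0+0+1 = 1
  1+0 = 1
  0+1 = 1
  0+1 = 1
  0+1 = 1
  1+1 = 0 carry 1
  0+0+1 = 1
  1+0 = 1
  0+0 = 0
  0+0 = 0
  1+0 = 1
  1+1 = 0 carry 1
  0+0+1 = 1
  1+0 = 1
  1+1 = 0 carry 1
  1+1+1 = 1 carry 1
  final carry 1

0b1101101001101111100000011001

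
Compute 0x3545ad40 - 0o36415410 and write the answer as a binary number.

0x3545ad40 = 0b110101010001011010110101000000 in binary.
0o36415410 = 0b11110100001101100001000 in binary.
Subtract column by column in base 2:
  0-0 → 0
  0-0 → 0
  0-0 → 0
  0-1 → 1 (borrow)
  0-0-1 → 1 (borrow)
  0-0-1 → 1 (borrow)
  1-0-1 → 0
  0-0 → 0
  1-1 → 0
  0-1 → 1 (borrow)
  1-0-1 → 0
  1-1 → 0
  0-1 → 1 (borrow)
  1-0-1 → 0
  0-0 → 0
  1-0 → 1
  1-0 → 1
  0-1 → 1 (borrow)
  1-0-1 → 0
  0-1 → 1 (borrow)
  0-1-1 → 0 (borrow)
  0-1-1 → 0 (borrow)
  1-1-1 → 1 (borrow)
  0-0-1 → 1 (borrow)
  1-0-1 → 0
  0-0 → 0
  1-0 → 1
  0-0 → 0
  1-0 → 1
  1-0 → 1

0b110100110010111001001000111000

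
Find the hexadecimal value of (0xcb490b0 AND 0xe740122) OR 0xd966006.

0xcb490b0 AND 0xe740122 = 0xc340020.
Then OR with 0xd966006.

0xdb66026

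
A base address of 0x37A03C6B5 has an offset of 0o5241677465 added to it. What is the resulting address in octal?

0o164442642752

0x37A03C6B5 = 0o157200743265 in octal.
Add column by column in base 8, right to left:
  5+5 = 2 carry 1
  6+6+1 = 5 carry 1
  2+4+1 = 7
  3+7 = 2 carry 1
  4+7+1 = 4 carry 1
  7+6+1 = 6 carry 1
  0+1+1 = 2
  0+4 = 4
  2+2 = 4
  7+5 = 4 carry 1
  5+0+1 = 6
  1+0 = 1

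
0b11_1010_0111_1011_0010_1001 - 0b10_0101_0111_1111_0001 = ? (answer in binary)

0b1110000010001100111000

Subtract column by column in base 2:
  1-1 → 0
  0-0 → 0
  0-0 → 0
  1-0 → 1
  0-1 → 1 (borrow)
  1-1-1 → 1 (borrow)
  0-1-1 → 0 (borrow)
  0-1-1 → 0 (borrow)
  1-1-1 → 1 (borrow)
  1-1-1 → 1 (borrow)
  0-1-1 → 0 (borrow)
  1-0-1 → 0
  1-1 → 0
  1-0 → 1
  1-1 → 0
  0-0 → 0
  0-0 → 0
  1-1 → 0
  0-0 → 0
  1-0 → 1
  1-0 → 1
  1-0 → 1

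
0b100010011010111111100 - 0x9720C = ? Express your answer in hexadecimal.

0b100010011010111111100 = 0x1135FC in hexadecimal.
Subtract column by column in base 16:
  C-C → 0
  F-0 → F
  5-2 → 3
  3-7 → C (borrow)
  1-9-1 → 7 (borrow)
  1-0-1 → 0

0x7C3F0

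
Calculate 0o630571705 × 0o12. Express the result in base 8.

Multiply each base-8 digit by 10, carrying:
  5×10 = 50 → write 2 carry 6
  0×10+6 = 6 → write 6
  7×10 = 70 → write 6 carry 8
  1×10+8 = 18 → write 2 carry 2
  7×10+2 = 72 → write 0 carry 9
  5×10+9 = 59 → write 3 carry 7
  0×10+7 = 7 → write 7
  3×10 = 30 → write 6 carry 3
  6×10+3 = 63 → write 7 carry 7
  remaining carry: 7

0o7767302662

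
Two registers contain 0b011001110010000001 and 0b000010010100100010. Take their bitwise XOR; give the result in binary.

0b011011100110100011

XOR bit by bit (1 where the bits differ):
  011001110010000001
^ 000010010100100010
= 011011100110100011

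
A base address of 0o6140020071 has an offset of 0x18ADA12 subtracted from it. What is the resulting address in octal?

0x18ADA12 = 0o142555022 in octal.
Subtract column by column in base 8:
  1-2 → 7 (borrow)
  7-2-1 → 4
  0-0 → 0
  0-5 → 3 (borrow)
  2-5-1 → 4 (borrow)
  0-5-1 → 2 (borrow)
  0-2-1 → 5 (borrow)
  4-4-1 → 7 (borrow)
  1-1-1 → 7 (borrow)
  6-0-1 → 5

0o5775243047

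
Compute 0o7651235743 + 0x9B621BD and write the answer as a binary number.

0b1001000010110110101110110100000

0o7651235743 = 0b111110101001010011101111100011 in binary.
0x9B621BD = 0b1001101101100010000110111101 in binary.
Add column by column in base 2, right to left:
  1+1 = 0 carry 1
  1+0+1 = 0 carry 1
  0+1+1 = 0 carry 1
  0+1+1 = 0 carry 1
  0+1+1 = 0 carry 1
  1+1+1 = 1 carry 1
  1+0+1 = 0 carry 1
  1+1+1 = 1 carry 1
  1+1+1 = 1 carry 1
  1+0+1 = 0 carry 1
  0+0+1 = 1
  1+0 = 1
  1+0 = 1
  1+1 = 0 carry 1
  0+0+1 = 1
  0+0 = 0
  1+0 = 1
  0+1 = 1
  1+1 = 0 carry 1
  0+0+1 = 1
  0+1 = 1
  1+1 = 0 carry 1
  0+0+1 = 1
  1+1 = 0 carry 1
  0+1+1 = 0 carry 1
  1+0+1 = 0 carry 1
  1+0+1 = 0 carry 1
  1+1+1 = 1 carry 1
  1+0+1 = 0 carry 1
  1+0+1 = 0 carry 1
  final carry 1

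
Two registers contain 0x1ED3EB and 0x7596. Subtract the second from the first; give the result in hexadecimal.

0x1E5E55

Subtract column by column in base 16:
  B-6 → 5
  E-9 → 5
  3-5 → E (borrow)
  D-7-1 → 5
  E-0 → E
  1-0 → 1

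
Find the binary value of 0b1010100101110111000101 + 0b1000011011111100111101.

0b10011000001110100000010

Add column by column in base 2, right to left:
  1+1 = 0 carry 1
  0+0+1 = 1
  1+1 = 0 carry 1
  0+1+1 = 0 carry 1
  0+1+1 = 0 carry 1
  0+1+1 = 0 carry 1
  1+0+1 = 0 carry 1
  1+0+1 = 0 carry 1
  1+1+1 = 1 carry 1
  0+1+1 = 0 carry 1
  1+1+1 = 1 carry 1
  1+1+1 = 1 carry 1
  1+1+1 = 1 carry 1
  0+1+1 = 0 carry 1
  1+0+1 = 0 carry 1
  0+1+1 = 0 carry 1
  0+1+1 = 0 carry 1
  1+0+1 = 0 carry 1
  0+0+1 = 1
  1+0 = 1
  0+0 = 0
  1+1 = 0 carry 1
  final carry 1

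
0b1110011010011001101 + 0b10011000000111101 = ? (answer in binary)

Add column by column in base 2, right to left:
  1+1 = 0 carry 1
  0+0+1 = 1
  1+1 = 0 carry 1
  1+1+1 = 1 carry 1
  0+1+1 = 0 carry 1
  0+1+1 = 0 carry 1
  1+0+1 = 0 carry 1
  1+0+1 = 0 carry 1
  0+0+1 = 1
  0+0 = 0
  1+0 = 1
  0+0 = 0
  1+1 = 0 carry 1
  1+1+1 = 1 carry 1
  0+0+1 = 1
  0+0 = 0
  1+1 = 0 carry 1
  1+0+1 = 0 carry 1
  1+0+1 = 0 carry 1
  final carry 1

0b10000110010100001010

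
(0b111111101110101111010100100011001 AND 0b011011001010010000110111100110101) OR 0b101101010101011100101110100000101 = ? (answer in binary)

0b111111011111011100111110100010101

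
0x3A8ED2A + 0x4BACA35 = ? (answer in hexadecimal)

Add column by column in base 16, right to left:
  A+5 = F
  2+3 = 5
  D+A = 7 carry 1
  E+C+1 = B carry 1
  8+A+1 = 3 carry 1
  A+B+1 = 6 carry 1
  3+4+1 = 8

0x863B75F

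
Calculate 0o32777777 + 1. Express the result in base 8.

The trailing 6 digits are 7 (max in base 8), so adding 1 cascades: they roll to 0 and the next digit up increments.

0o33000000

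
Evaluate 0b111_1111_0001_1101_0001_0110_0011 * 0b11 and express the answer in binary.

0b10111110101010111010000101001

Multiply each base-2 digit by 3, carrying:
  1×3 = 3 → write 1 carry 1
  1×3+1 = 4 → write 0 carry 2
  0×3+2 = 2 → write 0 carry 1
  0×3+1 = 1 → write 1
  0×3 = 0 → write 0
  1×3 = 3 → write 1 carry 1
  1×3+1 = 4 → write 0 carry 2
  0×3+2 = 2 → write 0 carry 1
  1×3+1 = 4 → write 0 carry 2
  0×3+2 = 2 → write 0 carry 1
  0×3+1 = 1 → write 1
  0×3 = 0 → write 0
  1×3 = 3 → write 1 carry 1
  0×3+1 = 1 → write 1
  1×3 = 3 → write 1 carry 1
  1×3+1 = 4 → write 0 carry 2
  1×3+2 = 5 → write 1 carry 2
  0×3+2 = 2 → write 0 carry 1
  0×3+1 = 1 → write 1
  0×3 = 0 → write 0
  1×3 = 3 → write 1 carry 1
  1×3+1 = 4 → write 0 carry 2
  1×3+2 = 5 → write 1 carry 2
  1×3+2 = 5 → write 1 carry 2
  1×3+2 = 5 → write 1 carry 2
  1×3+2 = 5 → write 1 carry 2
  1×3+2 = 5 → write 1 carry 2
  remaining carry: 10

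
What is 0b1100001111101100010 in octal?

0o1417542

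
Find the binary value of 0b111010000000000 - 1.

0b111001111111111

The trailing 10 digits are 0, so subtracting 1 borrows through: they become 1 and the next digit up decrements.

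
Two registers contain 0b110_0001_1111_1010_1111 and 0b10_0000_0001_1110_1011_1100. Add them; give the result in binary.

0b1001100011111001101011

Add column by column in base 2, right to left:
  1+0 = 1
  1+0 = 1
  1+1 = 0 carry 1
  1+1+1 = 1 carry 1
  0+1+1 = 0 carry 1
  1+1+1 = 1 carry 1
  0+0+1 = 1
  1+1 = 0 carry 1
  1+0+1 = 0 carry 1
  1+1+1 = 1 carry 1
  1+1+1 = 1 carry 1
  1+1+1 = 1 carry 1
  1+1+1 = 1 carry 1
  0+0+1 = 1
  0+0 = 0
  0+0 = 0
  0+0 = 0
  1+0 = 1
  1+0 = 1
  0+0 = 0
  0+0 = 0
  0+1 = 1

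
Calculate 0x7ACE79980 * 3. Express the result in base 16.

0x1706B6CC80

Multiply each base-16 digit by 3, carrying:
  0×3 = 0 → write 0
  8×3 = 24 → write 8 carry 1
  9×3+1 = 28 → write C carry 1
  9×3+1 = 28 → write C carry 1
  7×3+1 = 22 → write 6 carry 1
  E×3+1 = 43 → write B carry 2
  C×3+2 = 38 → write 6 carry 2
  A×3+2 = 32 → write 0 carry 2
  7×3+2 = 23 → write 7 carry 1
  remaining carry: 1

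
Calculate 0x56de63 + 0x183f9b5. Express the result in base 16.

0x1dad818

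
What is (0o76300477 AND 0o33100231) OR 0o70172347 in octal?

0o76300477 AND 0o33100231 = 0o32100031.
Then OR with 0o70172347.

0o72172377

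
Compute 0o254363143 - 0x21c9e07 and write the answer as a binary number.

0o254363143 = 0b10101100011110011001100011 in binary.
0x21c9e07 = 0b10000111001001111000000111 in binary.
Subtract column by column in base 2:
  1-1 → 0
  1-1 → 0
  0-1 → 1 (borrow)
  0-0-1 → 1 (borrow)
  0-0-1 → 1 (borrow)
  1-0-1 → 0
  1-0 → 1
  0-0 → 0
  0-0 → 0
  1-1 → 0
  1-1 → 0
  0-1 → 1 (borrow)
  0-1-1 → 0 (borrow)
  1-0-1 → 0
  1-0 → 1
  1-1 → 0
  1-0 → 1
  0-0 → 0
  0-1 → 1 (borrow)
  0-1-1 → 0 (borrow)
  1-1-1 → 1 (borrow)
  1-0-1 → 0
  0-0 → 0
  1-0 → 1
  0-0 → 0
  1-1 → 0

0b100101010100100001011100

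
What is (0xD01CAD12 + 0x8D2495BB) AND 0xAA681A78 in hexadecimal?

0x8400248

Add column by column in base 16, right to left:
  2+B = D
  1+B = C
  D+5 = 2 carry 1
  A+9+1 = 4 carry 1
  C+4+1 = 1 carry 1
  1+2+1 = 4
  0+D = D
  D+8 = 5 carry 1
  final carry 1
Sum = 0x15D4142CD; now AND with 0xAA681A78:
  1&0=0, 5&A=0, D&A=8, 4&6=4, 1&8=0, 4&1=0, 2&A=2, C&7=4, D&8=8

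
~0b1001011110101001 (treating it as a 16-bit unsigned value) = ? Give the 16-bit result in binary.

0b0110100001010110

Invert each bit: 1001011110101001 → 0110100001010110.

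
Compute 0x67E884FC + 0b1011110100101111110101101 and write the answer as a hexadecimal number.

0x6962E4A9

0b1011110100101111110101101 = 0x17A5FAD in hexadecimal.
Add column by column in base 16, right to left:
  C+D = 9 carry 1
  F+A+1 = A carry 1
  4+F+1 = 4 carry 1
  8+5+1 = E
  8+A = 2 carry 1
  E+7+1 = 6 carry 1
  7+1+1 = 9
  6+0 = 6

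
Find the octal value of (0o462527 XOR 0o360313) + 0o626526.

0o1531362

First 0o462527 XOR 0o360313 = 0o702634.
Add column by column in base 8, right to left:
  4+6 = 2 carry 1
  3+2+1 = 6
  6+5 = 3 carry 1
  2+6+1 = 1 carry 1
  0+2+1 = 3
  7+6 = 5 carry 1
  final carry 1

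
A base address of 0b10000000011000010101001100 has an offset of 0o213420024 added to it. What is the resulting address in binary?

0b100001011111010010101100000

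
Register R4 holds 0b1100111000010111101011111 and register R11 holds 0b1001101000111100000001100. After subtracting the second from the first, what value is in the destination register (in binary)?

Subtract column by column in base 2:
  1-0 → 1
  1-0 → 1
  1-1 → 0
  1-1 → 0
  1-0 → 1
  0-0 → 0
  1-0 → 1
  0-0 → 0
  1-0 → 1
  1-0 → 1
  1-0 → 1
  1-1 → 0
  0-1 → 1 (borrow)
  1-1-1 → 1 (borrow)
  0-1-1 → 0 (borrow)
  0-0-1 → 1 (borrow)
  0-0-1 → 1 (borrow)
  0-0-1 → 1 (borrow)
  1-1-1 → 1 (borrow)
  1-0-1 → 0
  1-1 → 0
  0-1 → 1 (borrow)
  0-0-1 → 1 (borrow)
  1-0-1 → 0
  1-1 → 0

0b11001111011011101010011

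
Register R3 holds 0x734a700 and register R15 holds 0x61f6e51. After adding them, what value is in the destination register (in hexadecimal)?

Add column by column in base 16, right to left:
  0+1 = 1
  0+5 = 5
  7+e = 5 carry 1
  a+6+1 = 1 carry 1
  4+f+1 = 4 carry 1
  3+1+1 = 5
  7+6 = d

0xd541551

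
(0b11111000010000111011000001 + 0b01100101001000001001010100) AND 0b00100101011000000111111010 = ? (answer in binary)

0b101011000000100010000

Add column by column in base 2, right to left:
  1+0 = 1
  0+0 = 0
  0+1 = 1
  0+0 = 0
  0+1 = 1
  0+0 = 0
  1+1 = 0 carry 1
  1+0+1 = 0 carry 1
  0+0+1 = 1
  1+1 = 0 carry 1
  1+0+1 = 0 carry 1
  1+0+1 = 0 carry 1
  0+0+1 = 1
  0+0 = 0
  0+0 = 0
  0+1 = 1
  1+0 = 1
  0+0 = 0
  0+1 = 1
  0+0 = 0
  0+1 = 1
  1+0 = 1
  1+0 = 1
  1+1 = 0 carry 1
  1+1+1 = 1 carry 1
  1+0+1 = 0 carry 1
  final carry 1
Sum = 0b101011101011001000100010101; now AND with 0b00100101011000000111111010:
  101011101011001000100010101
& 000100101011000000111111010
= 000000101011000000100010000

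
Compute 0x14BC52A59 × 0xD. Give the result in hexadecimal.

Multiply each base-16 digit by 13, carrying:
  9×13 = 117 → write 5 carry 7
  5×13+7 = 72 → write 8 carry 4
  A×13+4 = 134 → write 6 carry 8
  2×13+8 = 34 → write 2 carry 2
  5×13+2 = 67 → write 3 carry 4
  C×13+4 = 160 → write 0 carry 10
  B×13+10 = 153 → write 9 carry 9
  4×13+9 = 61 → write D carry 3
  1×13+3 = 16 → write 0 carry 1
  remaining carry: 1

0x10D9032685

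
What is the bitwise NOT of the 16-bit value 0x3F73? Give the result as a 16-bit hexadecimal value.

0xC08C

Each hex digit d becomes F−d:
  3→C, F→0, 7→8, 3→C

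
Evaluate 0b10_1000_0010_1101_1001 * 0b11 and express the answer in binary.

0b1111000100010001011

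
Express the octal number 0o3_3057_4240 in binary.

Each octal digit is 3 bits: 3=011 3=011 0=000 5=101 7=111 4=100 2=010 4=100 0=000.

0b11011000101111100010100000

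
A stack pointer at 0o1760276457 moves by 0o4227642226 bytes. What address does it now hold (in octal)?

0o6210140705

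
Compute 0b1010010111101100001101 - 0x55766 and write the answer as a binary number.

0b1001000010001110100111

0x55766 = 0b1010101011101100110 in binary.
Subtract column by column in base 2:
  1-0 → 1
  0-1 → 1 (borrow)
  1-1-1 → 1 (borrow)
  1-0-1 → 0
  0-0 → 0
  0-1 → 1 (borrow)
  0-1-1 → 0 (borrow)
  0-0-1 → 1 (borrow)
  1-1-1 → 1 (borrow)
  1-1-1 → 1 (borrow)
  0-1-1 → 0 (borrow)
  1-0-1 → 0
  1-1 → 0
  1-0 → 1
  1-1 → 0
  0-0 → 0
  1-1 → 0
  0-0 → 0
  0-1 → 1 (borrow)
  1-0-1 → 0
  0-0 → 0
  1-0 → 1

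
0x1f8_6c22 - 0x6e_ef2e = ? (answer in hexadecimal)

0x1897cf4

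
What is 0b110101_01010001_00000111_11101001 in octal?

0o6524203751

Group the bits in threes: 110 101 010 100 010 000 011 111 101 001 → 6524203751.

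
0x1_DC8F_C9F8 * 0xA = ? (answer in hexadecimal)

Multiply each base-16 digit by 10, carrying:
  8×10 = 80 → write 0 carry 5
  F×10+5 = 155 → write B carry 9
  9×10+9 = 99 → write 3 carry 6
  C×10+6 = 126 → write E carry 7
  F×10+7 = 157 → write D carry 9
  8×10+9 = 89 → write 9 carry 5
  C×10+5 = 125 → write D carry 7
  D×10+7 = 137 → write 9 carry 8
  1×10+8 = 18 → write 2 carry 1
  remaining carry: 1

0x129D9DE3B0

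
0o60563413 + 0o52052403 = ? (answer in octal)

0o132636016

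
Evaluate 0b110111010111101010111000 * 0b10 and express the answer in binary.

Multiply each base-2 digit by 2, carrying:
  0×2 = 0 → write 0
  0×2 = 0 → write 0
  0×2 = 0 → write 0
  1×2 = 2 → write 0 carry 1
  1×2+1 = 3 → write 1 carry 1
  1×2+1 = 3 → write 1 carry 1
  0×2+1 = 1 → write 1
  1×2 = 2 → write 0 carry 1
  0×2+1 = 1 → write 1
  1×2 = 2 → write 0 carry 1
  0×2+1 = 1 → write 1
  1×2 = 2 → write 0 carry 1
  1×2+1 = 3 → write 1 carry 1
  1×2+1 = 3 → write 1 carry 1
  1×2+1 = 3 → write 1 carry 1
  0×2+1 = 1 → write 1
  1×2 = 2 → write 0 carry 1
  0×2+1 = 1 → write 1
  1×2 = 2 → write 0 carry 1
  1×2+1 = 3 → write 1 carry 1
  1×2+1 = 3 → write 1 carry 1
  0×2+1 = 1 → write 1
  1×2 = 2 → write 0 carry 1
  1×2+1 = 3 → write 1 carry 1
  remaining carry: 1

0b1101110101111010101110000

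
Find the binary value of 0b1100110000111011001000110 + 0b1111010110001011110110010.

0b11100000111000110111111000

Add column by column in base 2, right to left:
  0+0 = 0
  1+1 = 0 carry 1
  1+0+1 = 0 carry 1
  0+0+1 = 1
  0+1 = 1
  0+1 = 1
  1+0 = 1
  0+1 = 1
  0+1 = 1
  1+1 = 0 carry 1
  1+1+1 = 1 carry 1
  0+0+1 = 1
  1+1 = 0 carry 1
  1+0+1 = 0 carry 1
  1+0+1 = 0 carry 1
  0+0+1 = 1
  0+1 = 1
  0+1 = 1
  0+0 = 0
  1+1 = 0 carry 1
  1+0+1 = 0 carry 1
  0+1+1 = 0 carry 1
  0+1+1 = 0 carry 1
  1+1+1 = 1 carry 1
  1+1+1 = 1 carry 1
  final carry 1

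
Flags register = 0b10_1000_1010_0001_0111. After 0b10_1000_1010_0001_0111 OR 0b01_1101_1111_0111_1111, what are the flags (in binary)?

0b111101111101111111

OR bit by bit (1 where either bit is 1):
  101000101000010111
| 011101111101111111
= 111101111101111111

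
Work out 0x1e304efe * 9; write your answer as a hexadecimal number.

0x10fb2c6ee

Multiply each base-16 digit by 9, carrying:
  e×9 = 126 → write e carry 7
  f×9+7 = 142 → write e carry 8
  e×9+8 = 134 → write 6 carry 8
  4×9+8 = 44 → write c carry 2
  0×9+2 = 2 → write 2
  3×9 = 27 → write b carry 1
  e×9+1 = 127 → write f carry 7
  1×9+7 = 16 → write 0 carry 1
  remaining carry: 1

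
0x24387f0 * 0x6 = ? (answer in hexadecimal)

0xd952fa0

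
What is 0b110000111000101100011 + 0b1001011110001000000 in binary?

Add column by column in base 2, right to left:
  1+0 = 1
  1+0 = 1
  0+0 = 0
  0+0 = 0
  0+0 = 0
  1+0 = 1
  1+1 = 0 carry 1
  0+0+1 = 1
  1+0 = 1
  0+0 = 0
  0+1 = 1
  0+1 = 1
  1+1 = 0 carry 1
  1+1+1 = 1 carry 1
  1+0+1 = 0 carry 1
  0+1+1 = 0 carry 1
  0+0+1 = 1
  0+0 = 0
  0+1 = 1
  1+0 = 1
  1+0 = 1

0b111010010110110100011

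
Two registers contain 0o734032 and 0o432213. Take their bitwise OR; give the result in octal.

OR each oct digit independently (no carries):
  7|4=7, 3|3=3, 4|2=6, 0|2=2, 3|1=3, 2|3=3

0o736233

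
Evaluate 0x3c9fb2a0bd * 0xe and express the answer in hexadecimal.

Multiply each base-16 digit by 14, carrying:
  d×14 = 182 → write 6 carry 11
  b×14+11 = 165 → write 5 carry 10
  0×14+10 = 10 → write a
  a×14 = 140 → write c carry 8
  2×14+8 = 36 → write 4 carry 2
  b×14+2 = 156 → write c carry 9
  f×14+9 = 219 → write b carry 13
  9×14+13 = 139 → write b carry 8
  c×14+8 = 176 → write 0 carry 11
  3×14+11 = 53 → write 5 carry 3
  remaining carry: 3

0x350bbc4ca56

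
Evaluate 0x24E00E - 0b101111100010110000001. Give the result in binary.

0b11010001101010001101

0x24E00E = 0b1001001110000000001110 in binary.
Subtract column by column in base 2:
  0-1 → 1 (borrow)
  1-0-1 → 0
  1-0 → 1
  1-0 → 1
  0-0 → 0
  0-0 → 0
  0-0 → 0
  0-1 → 1 (borrow)
  0-1-1 → 0 (borrow)
  0-0-1 → 1 (borrow)
  0-1-1 → 0 (borrow)
  0-0-1 → 1 (borrow)
  0-0-1 → 1 (borrow)
  1-0-1 → 0
  1-1 → 0
  1-1 → 0
  0-1 → 1 (borrow)
  0-1-1 → 0 (borrow)
  1-1-1 → 1 (borrow)
  0-0-1 → 1 (borrow)
  0-1-1 → 0 (borrow)
  1-0-1 → 0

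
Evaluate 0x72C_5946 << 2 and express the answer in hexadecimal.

0x1CB16518

2 bits is not a whole number of base-16 digits; in binary: 111001011000101100101000110 << 2 = 11100101100010110010100011000.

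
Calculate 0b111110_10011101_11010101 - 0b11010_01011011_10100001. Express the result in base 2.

Subtract column by column in base 2:
  1-1 → 0
  0-0 → 0
  1-0 → 1
  0-0 → 0
  1-0 → 1
  0-1 → 1 (borrow)
  1-0-1 → 0
  1-1 → 0
  1-1 → 0
  0-1 → 1 (borrow)
  1-0-1 → 0
  1-1 → 0
  1-1 → 0
  0-0 → 0
  0-1 → 1 (borrow)
  1-0-1 → 0
  0-0 → 0
  1-1 → 0
  1-0 → 1
  1-1 → 0
  1-1 → 0
  1-0 → 1

0b1001000100001000110100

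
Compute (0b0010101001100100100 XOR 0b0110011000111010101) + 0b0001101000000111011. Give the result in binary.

First 0b0010101001100100100 XOR 0b0110011000111010101 = 0b0100110001011110001.
Add column by column in base 2, right to left:
  1+1 = 0 carry 1
  0+1+1 = 0 carry 1
  0+0+1 = 1
  0+1 = 1
  1+1 = 0 carry 1
  1+1+1 = 1 carry 1
  1+0+1 = 0 carry 1
  1+0+1 = 0 carry 1
  0+0+1 = 1
  1+0 = 1
  0+0 = 0
  0+0 = 0
  0+1 = 1
  1+0 = 1
  1+1 = 0 carry 1
  0+1+1 = 0 carry 1
  0+0+1 = 1
  1+0 = 1

0b110011001100101100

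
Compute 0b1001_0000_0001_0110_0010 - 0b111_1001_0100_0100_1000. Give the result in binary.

0b10110110100011010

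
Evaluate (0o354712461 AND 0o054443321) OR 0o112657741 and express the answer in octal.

0o354712461 AND 0o054443321 = 0o054402021.
Then OR with 0o112657741.

0o156657761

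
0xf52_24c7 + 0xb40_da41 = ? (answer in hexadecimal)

Add column by column in base 16, right to left:
  7+1 = 8
  c+4 = 0 carry 1
  4+a+1 = f
  2+d = f
  2+0 = 2
  5+4 = 9
  f+b = a carry 1
  final carry 1

0x1a92ff08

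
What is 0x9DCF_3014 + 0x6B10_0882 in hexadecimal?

0x108DF3896

Add column by column in base 16, right to left:
  4+2 = 6
  1+8 = 9
  0+8 = 8
  3+0 = 3
  F+0 = F
  C+1 = D
  D+B = 8 carry 1
  9+6+1 = 0 carry 1
  final carry 1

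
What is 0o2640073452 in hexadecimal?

0x1680772A

Each octal digit is 3 bits: 2=010 6=110 4=100 0=000 0=000 7=111 3=011 4=100 5=101 2=010.
Group the bits into nibbles: 0001 0110 1000 0000 0111 0111 0010 1010 → 1680772A.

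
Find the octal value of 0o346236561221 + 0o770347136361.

Add column by column in base 8, right to left:
  1+1 = 2
  2+6 = 0 carry 1
  2+3+1 = 6
  1+6 = 7
  6+3 = 1 carry 1
  5+1+1 = 7
  6+7 = 5 carry 1
  3+4+1 = 0 carry 1
  2+3+1 = 6
  6+0 = 6
  4+7 = 3 carry 1
  3+7+1 = 3 carry 1
  final carry 1

0o1336605717602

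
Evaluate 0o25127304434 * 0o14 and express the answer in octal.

Multiply each base-8 digit by 12, carrying:
  4×12 = 48 → write 0 carry 6
  3×12+6 = 42 → write 2 carry 5
  4×12+5 = 53 → write 5 carry 6
  4×12+6 = 54 → write 6 carry 6
  0×12+6 = 6 → write 6
  3×12 = 36 → write 4 carry 4
  7×12+4 = 88 → write 0 carry 11
  2×12+11 = 35 → write 3 carry 4
  1×12+4 = 16 → write 0 carry 2
  5×12+2 = 62 → write 6 carry 7
  2×12+7 = 31 → write 7 carry 3
  remaining carry: 3

0o376030466520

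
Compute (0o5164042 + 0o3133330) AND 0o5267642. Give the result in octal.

Add column by column in base 8, right to left:
  2+0 = 2
  4+3 = 7
  0+3 = 3
  4+3 = 7
  6+3 = 1 carry 1
  1+1+1 = 3
  5+3 = 0 carry 1
  final carry 1
Sum = 0o10317372; now AND with 0o5267642:
  1&0=0, 0&5=0, 3&2=2, 1&6=0, 7&7=7, 3&6=2, 7&4=4, 2&2=2

0o207242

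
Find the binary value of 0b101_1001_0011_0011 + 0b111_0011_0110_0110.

0b1100110010011001

Add column by column in base 2, right to left:
  1+0 = 1
  1+1 = 0 carry 1
  0+1+1 = 0 carry 1
  0+0+1 = 1
  1+0 = 1
  1+1 = 0 carry 1
  0+1+1 = 0 carry 1
  0+0+1 = 1
  1+1 = 0 carry 1
  0+1+1 = 0 carry 1
  0+0+1 = 1
  1+0 = 1
  1+1 = 0 carry 1
  0+1+1 = 0 carry 1
  1+1+1 = 1 carry 1
  final carry 1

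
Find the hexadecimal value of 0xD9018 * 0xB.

Multiply each base-16 digit by 11, carrying:
  8×11 = 88 → write 8 carry 5
  1×11+5 = 16 → write 0 carry 1
  0×11+1 = 1 → write 1
  9×11 = 99 → write 3 carry 6
  D×11+6 = 149 → write 5 carry 9
  remaining carry: 9

0x953108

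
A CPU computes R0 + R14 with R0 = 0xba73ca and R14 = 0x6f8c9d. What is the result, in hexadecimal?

0x12a0067

Add column by column in base 16, right to left:
  a+d = 7 carry 1
  c+9+1 = 6 carry 1
  3+c+1 = 0 carry 1
  7+8+1 = 0 carry 1
  a+f+1 = a carry 1
  b+6+1 = 2 carry 1
  final carry 1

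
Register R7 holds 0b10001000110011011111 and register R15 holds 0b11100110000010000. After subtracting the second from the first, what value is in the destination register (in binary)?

0b1101100000011001111

Subtract column by column in base 2:
  1-0 → 1
  1-0 → 1
  1-0 → 1
  1-0 → 1
  1-1 → 0
  0-0 → 0
  1-0 → 1
  1-0 → 1
  0-0 → 0
  0-0 → 0
  1-1 → 0
  1-1 → 0
  0-0 → 0
  0-0 → 0
  0-1 → 1 (borrow)
  1-1-1 → 1 (borrow)
  0-1-1 → 0 (borrow)
  0-0-1 → 1 (borrow)
  0-0-1 → 1 (borrow)
  1-0-1 → 0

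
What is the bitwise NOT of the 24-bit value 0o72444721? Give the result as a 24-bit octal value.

Each oct digit d becomes 7−d:
  7→0, 2→5, 4→3, 4→3, 4→3, 7→0, 2→5, 1→6

0o05333056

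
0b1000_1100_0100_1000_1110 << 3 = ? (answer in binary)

0b10001100010010001110000

Left shift by 3: append 3 zero bits.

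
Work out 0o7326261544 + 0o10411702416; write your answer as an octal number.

0o17740164162

Add column by column in base 8, right to left:
  4+6 = 2 carry 1
  4+1+1 = 6
  5+4 = 1 carry 1
  1+2+1 = 4
  6+0 = 6
  2+7 = 1 carry 1
  6+1+1 = 0 carry 1
  2+1+1 = 4
  3+4 = 7
  7+0 = 7
  0+1 = 1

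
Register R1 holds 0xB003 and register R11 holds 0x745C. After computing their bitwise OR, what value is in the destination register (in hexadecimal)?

0xF45F

OR each hex digit independently (no carries):
  B|7=F, 0|4=4, 0|5=5, 3|C=F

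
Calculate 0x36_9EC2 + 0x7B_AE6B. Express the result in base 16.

Add column by column in base 16, right to left:
  2+B = D
  C+6 = 2 carry 1
  E+E+1 = D carry 1
  9+A+1 = 4 carry 1
  6+B+1 = 2 carry 1
  3+7+1 = B

0xB24D2D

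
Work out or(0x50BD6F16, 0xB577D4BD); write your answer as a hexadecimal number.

0xF5FFFFBF

OR each hex digit independently (no carries):
  5|B=F, 0|5=5, B|7=F, D|7=F, 6|D=F, F|4=F, 1|B=B, 6|D=F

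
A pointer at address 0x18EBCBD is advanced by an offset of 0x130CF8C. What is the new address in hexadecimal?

Add column by column in base 16, right to left:
  D+C = 9 carry 1
  B+8+1 = 4 carry 1
  C+F+1 = C carry 1
  B+C+1 = 8 carry 1
  E+0+1 = F
  8+3 = B
  1+1 = 2

0x2BF8C49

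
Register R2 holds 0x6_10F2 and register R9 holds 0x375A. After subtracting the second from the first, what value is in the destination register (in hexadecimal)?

0x5D998

Subtract column by column in base 16:
  2-A → 8 (borrow)
  F-5-1 → 9
  0-7 → 9 (borrow)
  1-3-1 → D (borrow)
  6-0-1 → 5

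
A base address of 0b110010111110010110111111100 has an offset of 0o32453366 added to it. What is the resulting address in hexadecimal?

0x6c984f2

0b110010111110010110111111100 = 0x65f2dfc in hexadecimal.
0o32453366 = 0x6a56f6 in hexadecimal.
Add column by column in base 16, right to left:
  c+6 = 2 carry 1
  f+f+1 = f carry 1
  d+6+1 = 4 carry 1
  2+5+1 = 8
  f+a = 9 carry 1
  5+6+1 = c
  6+0 = 6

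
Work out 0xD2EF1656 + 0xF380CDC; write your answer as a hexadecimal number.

0xE2272332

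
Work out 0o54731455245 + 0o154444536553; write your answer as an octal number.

0o231376214020

Add column by column in base 8, right to left:
  5+3 = 0 carry 1
  4+5+1 = 2 carry 1
  2+5+1 = 0 carry 1
  5+6+1 = 4 carry 1
  5+3+1 = 1 carry 1
  4+5+1 = 2 carry 1
  1+4+1 = 6
  3+4 = 7
  7+4 = 3 carry 1
  4+4+1 = 1 carry 1
  5+5+1 = 3 carry 1
  0+1+1 = 2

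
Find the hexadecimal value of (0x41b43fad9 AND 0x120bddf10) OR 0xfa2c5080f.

0xfa2c5da1f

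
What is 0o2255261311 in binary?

0b10010101101010110001011001001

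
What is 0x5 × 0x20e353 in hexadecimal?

0xa4709f

Multiply each base-16 digit by 5, carrying:
  3×5 = 15 → write f
  5×5 = 25 → write 9 carry 1
  3×5+1 = 16 → write 0 carry 1
  e×5+1 = 71 → write 7 carry 4
  0×5+4 = 4 → write 4
  2×5 = 10 → write a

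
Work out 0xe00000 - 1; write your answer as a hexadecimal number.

0xdfffff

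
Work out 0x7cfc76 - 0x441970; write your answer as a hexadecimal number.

0x38e306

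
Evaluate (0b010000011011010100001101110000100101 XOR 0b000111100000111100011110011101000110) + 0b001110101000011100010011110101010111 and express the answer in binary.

First 0b010000011011010100001101110000100101 XOR 0b000111100000111100011110011101000110 = 0b010111111011101000010011101101100011.
Add column by column in base 2, right to left:
  1+1 = 0 carry 1
  1+1+1 = 1 carry 1
  0+1+1 = 0 carry 1
  0+0+1 = 1
  0+1 = 1
  1+0 = 1
  1+1 = 0 carry 1
  0+0+1 = 1
  1+1 = 0 carry 1
  1+0+1 = 0 carry 1
  0+1+1 = 0 carry 1
  1+1+1 = 1 carry 1
  1+1+1 = 1 carry 1
  1+1+1 = 1 carry 1
  0+0+1 = 1
  0+0 = 0
  1+1 = 0 carry 1
  0+0+1 = 1
  0+0 = 0
  0+0 = 0
  0+1 = 1
  1+1 = 0 carry 1
  0+1+1 = 0 carry 1
  1+0+1 = 0 carry 1
  1+0+1 = 0 carry 1
  1+0+1 = 0 carry 1
  0+0+1 = 1
  1+1 = 0 carry 1
  1+0+1 = 0 carry 1
  1+1+1 = 1 carry 1
  1+0+1 = 0 carry 1
  1+1+1 = 1 carry 1
  1+1+1 = 1 carry 1
  0+1+1 = 0 carry 1
  1+0+1 = 0 carry 1
  final carry 1

0b100110100100000100100111100010111010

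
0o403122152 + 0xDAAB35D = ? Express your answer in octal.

0xDAAB35D = 0o1552531535 in octal.
Add column by column in base 8, right to left:
  2+5 = 7
  5+3 = 0 carry 1
  1+5+1 = 7
  2+1 = 3
  2+3 = 5
  1+5 = 6
  3+2 = 5
  0+5 = 5
  4+5 = 1 carry 1
  0+1+1 = 2

0o2155653707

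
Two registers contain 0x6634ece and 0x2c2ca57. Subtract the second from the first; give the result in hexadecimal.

0x3a08477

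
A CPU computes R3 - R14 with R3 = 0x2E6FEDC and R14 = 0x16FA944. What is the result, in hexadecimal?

Subtract column by column in base 16:
  C-4 → 8
  D-4 → 9
  E-9 → 5
  F-A → 5
  6-F → 7 (borrow)
  E-6-1 → 7
  2-1 → 1

0x1775598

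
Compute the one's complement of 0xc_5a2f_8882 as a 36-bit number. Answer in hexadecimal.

Each hex digit d becomes f−d:
  c→3, 5→a, a→5, 2→d, f→0, 8→7, 8→7, 8→7, 2→d

0x3a5d0777d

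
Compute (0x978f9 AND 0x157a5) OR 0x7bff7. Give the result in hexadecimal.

0x978f9 AND 0x157a5 = 0x150a1.
Then OR with 0x7bff7.

0x7fff7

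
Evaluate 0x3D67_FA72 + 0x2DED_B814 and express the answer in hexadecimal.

Add column by column in base 16, right to left:
  2+4 = 6
  7+1 = 8
  A+8 = 2 carry 1
  F+B+1 = B carry 1
  7+D+1 = 5 carry 1
  6+E+1 = 5 carry 1
  D+D+1 = B carry 1
  3+2+1 = 6

0x6B55B286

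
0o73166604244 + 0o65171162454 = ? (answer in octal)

Add column by column in base 8, right to left:
  4+4 = 0 carry 1
  4+5+1 = 2 carry 1
  2+4+1 = 7
  4+2 = 6
  0+6 = 6
  6+1 = 7
  6+1 = 7
  6+7 = 5 carry 1
  1+1+1 = 3
  3+5 = 0 carry 1
  7+6+1 = 6 carry 1
  final carry 1

0o160357766720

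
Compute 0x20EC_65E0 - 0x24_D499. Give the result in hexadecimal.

Subtract column by column in base 16:
  0-9 → 7 (borrow)
  E-9-1 → 4
  5-4 → 1
  6-D → 9 (borrow)
  C-4-1 → 7
  E-2 → C
  0-0 → 0
  2-0 → 2

0x20C79147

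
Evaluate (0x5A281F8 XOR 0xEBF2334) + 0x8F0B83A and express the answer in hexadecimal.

0x140E5B06

First 0x5A281F8 XOR 0xEBF2334 = 0xB1DA2CC.
Add column by column in base 16, right to left:
  C+A = 6 carry 1
  C+3+1 = 0 carry 1
  2+8+1 = B
  A+B = 5 carry 1
  D+0+1 = E
  1+F = 0 carry 1
  B+8+1 = 4 carry 1
  final carry 1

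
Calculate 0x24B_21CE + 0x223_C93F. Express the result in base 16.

Add column by column in base 16, right to left:
  E+F = D carry 1
  C+3+1 = 0 carry 1
  1+9+1 = B
  2+C = E
  B+3 = E
  4+2 = 6
  2+2 = 4

0x46EEB0D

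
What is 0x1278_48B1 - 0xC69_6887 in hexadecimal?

Subtract column by column in base 16:
  1-7 → A (borrow)
  B-8-1 → 2
  8-8 → 0
  4-6 → E (borrow)
  8-9-1 → E (borrow)
  7-6-1 → 0
  2-C → 6 (borrow)
  1-0-1 → 0

0x60EE02A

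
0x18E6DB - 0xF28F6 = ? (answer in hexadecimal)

Subtract column by column in base 16:
  B-6 → 5
  D-F → E (borrow)
  6-8-1 → D (borrow)
  E-2-1 → B
  8-F → 9 (borrow)
  1-0-1 → 0

0x9BDE5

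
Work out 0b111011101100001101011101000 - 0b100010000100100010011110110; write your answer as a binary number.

0b11001100111101010111110010

Subtract column by column in base 2:
  0-0 → 0
  0-1 → 1 (borrow)
  0-1-1 → 0 (borrow)
  1-0-1 → 0
  0-1 → 1 (borrow)
  1-1-1 → 1 (borrow)
  1-1-1 → 1 (borrow)
  1-1-1 → 1 (borrow)
  0-0-1 → 1 (borrow)
  1-0-1 → 0
  0-1 → 1 (borrow)
  1-0-1 → 0
  1-0 → 1
  0-0 → 0
  0-1 → 1 (borrow)
  0-0-1 → 1 (borrow)
  0-0-1 → 1 (borrow)
  1-1-1 → 1 (borrow)
  1-0-1 → 0
  0-0 → 0
  1-0 → 1
  1-0 → 1
  1-1 → 0
  0-0 → 0
  1-0 → 1
  1-0 → 1
  1-1 → 0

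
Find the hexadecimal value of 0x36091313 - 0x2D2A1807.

0x8DEFB0C

Subtract column by column in base 16:
  3-7 → C (borrow)
  1-0-1 → 0
  3-8 → B (borrow)
  1-1-1 → F (borrow)
  9-A-1 → E (borrow)
  0-2-1 → D (borrow)
  6-D-1 → 8 (borrow)
  3-2-1 → 0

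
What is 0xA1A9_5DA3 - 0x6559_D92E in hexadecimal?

0x3C4F8475

Subtract column by column in base 16:
  3-E → 5 (borrow)
  A-2-1 → 7
  D-9 → 4
  5-D → 8 (borrow)
  9-9-1 → F (borrow)
  A-5-1 → 4
  1-5 → C (borrow)
  A-6-1 → 3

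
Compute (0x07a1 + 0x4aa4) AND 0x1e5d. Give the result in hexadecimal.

0x1245

Add column by column in base 16, right to left:
  1+4 = 5
  a+a = 4 carry 1
  7+a+1 = 2 carry 1
  0+4+1 = 5
Sum = 0x5245; now AND with 0x1e5d:
  5&1=1, 2&e=2, 4&5=4, 5&d=5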